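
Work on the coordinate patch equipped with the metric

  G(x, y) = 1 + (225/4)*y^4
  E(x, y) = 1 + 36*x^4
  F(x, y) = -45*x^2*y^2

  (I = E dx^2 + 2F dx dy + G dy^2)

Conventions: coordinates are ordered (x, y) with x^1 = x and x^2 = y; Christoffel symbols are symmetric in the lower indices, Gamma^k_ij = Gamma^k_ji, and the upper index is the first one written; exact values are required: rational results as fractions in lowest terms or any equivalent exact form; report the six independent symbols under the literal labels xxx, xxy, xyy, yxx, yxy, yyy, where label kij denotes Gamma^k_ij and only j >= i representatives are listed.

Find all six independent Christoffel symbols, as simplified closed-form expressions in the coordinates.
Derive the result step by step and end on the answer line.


E = 1 + 36*x^4; F = -45*x^2*y^2; G = 1 + (225/4)*y^4
Gamma^k_ij = (1/2) g^{kl} (d_i g_jl + d_j g_il - d_l g_ij), with g^inv = (1/(EG-F^2)) [[G, -F], [-F, E]]
first partials: E_x = 144*x^3, E_y = 0, F_x = -90*x*y^2, F_y = -90*x^2*y, G_x = 0, G_y = 225*y^3
D = EG - F^2 = 1 + (225/4)*y^4 + 36*x^4
expanded: Gamma^x_xx = (G E_x - 2F F_x + F E_y)/(2D), Gamma^x_xy = (G E_y - F G_x)/(2D), Gamma^x_yy = (2G F_y - G G_x - F G_y)/(2D), Gamma^y_xx = (2E F_x - E E_y - F E_x)/(2D), Gamma^y_xy = (E G_x - F E_y)/(2D), Gamma^y_yy = (E G_y - 2F F_y + F G_x)/(2D); substitute and cancel common factors

Answer: Gamma_xxx = 288*x^3/(144*x^4 + 225*y^4 + 4), Gamma_xxy = 0, Gamma_xyy = -360*x^2*y/(144*x^4 + 225*y^4 + 4), Gamma_yxx = -360*x*y^2/(144*x^4 + 225*y^4 + 4), Gamma_yxy = 0, Gamma_yyy = 450*y^3/(144*x^4 + 225*y^4 + 4)


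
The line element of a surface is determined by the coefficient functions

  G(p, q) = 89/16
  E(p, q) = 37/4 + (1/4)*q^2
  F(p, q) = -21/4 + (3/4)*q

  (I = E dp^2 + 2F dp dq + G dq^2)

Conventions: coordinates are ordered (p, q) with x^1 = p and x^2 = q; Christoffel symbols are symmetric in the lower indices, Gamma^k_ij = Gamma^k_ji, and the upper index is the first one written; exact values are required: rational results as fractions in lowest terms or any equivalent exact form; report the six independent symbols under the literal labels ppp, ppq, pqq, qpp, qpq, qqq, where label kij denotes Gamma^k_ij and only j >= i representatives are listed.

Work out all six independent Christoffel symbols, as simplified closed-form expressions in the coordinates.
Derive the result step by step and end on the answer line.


E = 37/4 + (1/4)*q^2; F = -21/4 + (3/4)*q; G = 89/16
Gamma^k_ij = (1/2) g^{kl} (d_i g_jl + d_j g_il - d_l g_ij), with g^inv = (1/(EG-F^2)) [[G, -F], [-F, E]]
first partials: E_p = 0, E_q = (1/2)*q, F_p = 0, F_q = 3/4, G_p = 0, G_q = 0
D = EG - F^2 = 1529/64 + (63/8)*q + (53/64)*q^2
expanded: Gamma^p_pp = (G E_p - 2F F_p + F E_q)/(2D), Gamma^p_pq = (G E_q - F G_p)/(2D), Gamma^p_qq = (2G F_q - G G_p - F G_q)/(2D), Gamma^q_pp = (2E F_p - E E_q - F E_p)/(2D), Gamma^q_pq = (E G_p - F E_q)/(2D), Gamma^q_qq = (E G_q - 2F F_q + F G_p)/(2D); substitute and cancel common factors

Answer: Gamma_ppp = (12*q^2 - 84*q)/(53*q^2 + 504*q + 1529), Gamma_ppq = 89*q/(53*q^2 + 504*q + 1529), Gamma_pqq = 267/(53*q^2 + 504*q + 1529), Gamma_qpp = (-4*q^3 - 148*q)/(53*q^2 + 504*q + 1529), Gamma_qpq = (-12*q^2 + 84*q)/(53*q^2 + 504*q + 1529), Gamma_qqq = (252 - 36*q)/(53*q^2 + 504*q + 1529)


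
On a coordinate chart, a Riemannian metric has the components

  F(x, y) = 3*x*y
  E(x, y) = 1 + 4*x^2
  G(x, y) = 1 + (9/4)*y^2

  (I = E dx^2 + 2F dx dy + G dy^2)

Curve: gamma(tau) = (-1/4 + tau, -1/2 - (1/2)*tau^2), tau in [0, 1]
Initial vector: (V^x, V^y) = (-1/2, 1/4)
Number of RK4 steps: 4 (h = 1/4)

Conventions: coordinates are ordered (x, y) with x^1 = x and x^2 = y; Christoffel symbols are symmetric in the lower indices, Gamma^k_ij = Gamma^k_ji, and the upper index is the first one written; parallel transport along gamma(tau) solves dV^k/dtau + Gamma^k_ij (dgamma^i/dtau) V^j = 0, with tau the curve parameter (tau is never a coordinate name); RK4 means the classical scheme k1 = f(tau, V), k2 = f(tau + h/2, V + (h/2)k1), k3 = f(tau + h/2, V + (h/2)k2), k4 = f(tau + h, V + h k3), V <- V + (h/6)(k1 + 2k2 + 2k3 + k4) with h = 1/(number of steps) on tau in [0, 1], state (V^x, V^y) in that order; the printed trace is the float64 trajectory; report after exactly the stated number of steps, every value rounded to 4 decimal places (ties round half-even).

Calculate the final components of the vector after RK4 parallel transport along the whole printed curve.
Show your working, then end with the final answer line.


gamma'(tau) = (1, -tau); f(tau, V)^k = -Gamma^k_ij(gamma(tau)) gamma'^i(tau) V^j; h = 1/4; intermediate values shown to 6 dp
curve data and Christoffel symbols at the stage parameters:
  tau = 0.000000: gamma = (-0.250000, -0.500000), gamma' = (1.000000, 0.000000); Gamma_xxx = -0.551724, Gamma_xxy = 0.000000, Gamma_xyy = -0.413793, Gamma_yxx = -0.827586, Gamma_yxy = 0.000000, Gamma_yyy = -0.620690
  tau = 0.125000: gamma = (-0.125000, -0.507812), gamma' = (1.000000, -0.125000); Gamma_xxx = -0.304374, Gamma_xxy = 0.000000, Gamma_xyy = -0.228281, Gamma_yxx = -0.927390, Gamma_yxy = 0.000000, Gamma_yyy = -0.695542
  tau = 0.250000: gamma = (0.000000, -0.531250), gamma' = (1.000000, -0.250000); Gamma_xxx = 0.000000, Gamma_xxy = 0.000000, Gamma_xyy = 0.000000, Gamma_yxx = -0.974765, Gamma_yxy = 0.000000, Gamma_yyy = -0.731074
  tau = 0.375000: gamma = (0.125000, -0.570312), gamma' = (1.000000, -0.375000); Gamma_xxx = 0.278656, Gamma_xxy = 0.000000, Gamma_xyy = 0.208992, Gamma_yxx = -0.953526, Gamma_yxy = 0.000000, Gamma_yyy = -0.715145
  tau = 0.500000: gamma = (0.250000, -0.625000), gamma' = (1.000000, -0.500000); Gamma_xxx = 0.469725, Gamma_xxy = 0.000000, Gamma_xyy = 0.352294, Gamma_yxx = -0.880734, Gamma_yxy = 0.000000, Gamma_yyy = -0.660550
  tau = 0.625000: gamma = (0.375000, -0.695312), gamma' = (1.000000, -0.625000); Gamma_xxx = 0.565977, Gamma_xxy = 0.000000, Gamma_xyy = 0.424483, Gamma_yxx = -0.787062, Gamma_yxy = 0.000000, Gamma_yyy = -0.590296
  tau = 0.750000: gamma = (0.500000, -0.781250), gamma' = (1.000000, -0.750000); Gamma_xxx = 0.592893, Gamma_xxy = 0.000000, Gamma_xyy = 0.444670, Gamma_yxx = -0.694796, Gamma_yxy = 0.000000, Gamma_yyy = -0.521097
  tau = 0.875000: gamma = (0.625000, -0.882812), gamma' = (1.000000, -0.875000); Gamma_xxx = 0.579233, Gamma_xxy = 0.000000, Gamma_xyy = 0.434424, Gamma_yxx = -0.613625, Gamma_yxy = 0.000000, Gamma_yyy = -0.460218
  tau = 1.000000: gamma = (0.750000, -1.000000), gamma' = (1.000000, -1.000000); Gamma_xxx = 0.545455, Gamma_xxy = 0.000000, Gamma_xyy = 0.409091, Gamma_yxx = -0.545455, Gamma_yxy = 0.000000, Gamma_yyy = -0.409091
step 0: V^x = -0.5000, V^y = 0.2500
step 1: k1 = (-0.275862, -0.413793), k2 = (-0.168341, -0.512912), k3 = (-0.163896, -0.499371), k4 = (0.000000, -0.550197); V <- V + (h/6)(k1 + 2k2 + 2k3 + k4): V^x = -0.5392, V^y = 0.1255
step 2: k1 = (0.000000, -0.548508), k2 = (0.154706, -0.529386), k3 = (0.149505, -0.511587), k4 = (0.235284, -0.441157); V <- V + (h/6)(k1 + 2k2 + 2k3 + k4): V^x = -0.5040, V^y = -0.0025
step 3: k1 = (0.236312, -0.443085), k2 = (0.253190, -0.352092), k3 = (0.255013, -0.354628), k4 = (0.230631, -0.270271); V <- V + (h/6)(k1 + 2k2 + 2k3 + k4): V^x = -0.4422, V^y = -0.0911
step 4: k1 = (0.231799, -0.271640), k2 = (0.191820, -0.203209), k3 = (0.197966, -0.209720), k4 = (0.155489, -0.155489); V <- V + (h/6)(k1 + 2k2 + 2k3 + k4): V^x = -0.3936, V^y = -0.1433

Answer: V^x = -0.3936, V^y = -0.1433


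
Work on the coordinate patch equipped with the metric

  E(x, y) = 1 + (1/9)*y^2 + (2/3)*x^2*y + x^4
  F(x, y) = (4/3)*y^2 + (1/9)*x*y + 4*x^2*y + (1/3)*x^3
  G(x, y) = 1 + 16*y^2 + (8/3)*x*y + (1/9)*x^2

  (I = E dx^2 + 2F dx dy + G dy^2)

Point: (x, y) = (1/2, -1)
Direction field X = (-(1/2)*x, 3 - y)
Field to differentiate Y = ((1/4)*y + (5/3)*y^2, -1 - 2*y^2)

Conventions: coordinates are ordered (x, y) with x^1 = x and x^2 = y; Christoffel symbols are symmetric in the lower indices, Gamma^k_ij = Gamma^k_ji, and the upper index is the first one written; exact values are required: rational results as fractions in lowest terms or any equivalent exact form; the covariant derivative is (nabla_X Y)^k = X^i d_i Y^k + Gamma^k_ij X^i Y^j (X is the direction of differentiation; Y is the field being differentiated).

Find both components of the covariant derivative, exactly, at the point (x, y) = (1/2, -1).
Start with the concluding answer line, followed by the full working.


Answer: (nabla_X Y)^x = -327973/27132, (nabla_X Y)^y = 370121/13566

E = 145/144, F = 23/72, G = 565/36 at the point
E_x = -1/6, E_y = -1/18, F_x = -139/36, F_y = -29/18, G_x = -23/9, G_y = -92/3
EG - F^2 = 2261/144;  g^inv = (144/2261) * [[565/36, -23/72], [-23/72, 145/144]]
first-kind symbols [ij,l] = (1/2)(d_i g_jl + d_j g_il - d_l g_ij): [xx,x] = E_x/2 = -1/12, [xx,y] = F_x - E_y/2 = -23/6, [xy,x] = E_y/2 = -1/36, [xy,y] = G_x/2 = -23/18, [yy,x] = F_y - G_x/2 = -1/3, [yy,y] = G_y/2 = -46/3
Gamma^x_ij = (G*[ij,x] - F*[ij,y])/(EG - F^2), Gamma^y_ij = (E*[ij,y] - F*[ij,x])/(EG - F^2)
Gamma_xxx = -12/2261, Gamma_xxy = -4/2261, Gamma_xyy = -48/2261, Gamma_yxx = -552/2261, Gamma_yxy = -184/2261, Gamma_yyy = -2208/2261
X = (-1/4, 4), Y = (17/12, -3) at the point


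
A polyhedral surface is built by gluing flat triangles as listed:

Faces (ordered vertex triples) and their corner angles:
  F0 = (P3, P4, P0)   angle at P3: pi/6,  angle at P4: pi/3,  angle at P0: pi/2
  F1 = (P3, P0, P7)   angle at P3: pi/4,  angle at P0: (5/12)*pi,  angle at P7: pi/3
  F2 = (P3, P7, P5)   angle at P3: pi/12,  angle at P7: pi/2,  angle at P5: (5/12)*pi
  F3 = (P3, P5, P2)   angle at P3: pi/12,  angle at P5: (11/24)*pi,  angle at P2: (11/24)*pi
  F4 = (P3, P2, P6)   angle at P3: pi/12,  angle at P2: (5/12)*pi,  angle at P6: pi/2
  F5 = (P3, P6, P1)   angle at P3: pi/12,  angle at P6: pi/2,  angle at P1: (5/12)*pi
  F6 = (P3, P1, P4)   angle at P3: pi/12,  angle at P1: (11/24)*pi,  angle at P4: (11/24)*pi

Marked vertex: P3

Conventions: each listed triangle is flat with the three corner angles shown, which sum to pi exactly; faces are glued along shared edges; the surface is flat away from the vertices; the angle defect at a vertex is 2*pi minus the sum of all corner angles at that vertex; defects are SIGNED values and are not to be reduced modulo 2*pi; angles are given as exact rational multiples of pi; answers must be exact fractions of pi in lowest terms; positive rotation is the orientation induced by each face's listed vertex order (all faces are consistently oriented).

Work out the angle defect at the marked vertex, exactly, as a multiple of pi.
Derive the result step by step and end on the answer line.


Sum of corner angles at P3: (5/6)*pi
defect = 2*pi - (5/6)*pi

Answer: defect(P3) = (7/6)*pi


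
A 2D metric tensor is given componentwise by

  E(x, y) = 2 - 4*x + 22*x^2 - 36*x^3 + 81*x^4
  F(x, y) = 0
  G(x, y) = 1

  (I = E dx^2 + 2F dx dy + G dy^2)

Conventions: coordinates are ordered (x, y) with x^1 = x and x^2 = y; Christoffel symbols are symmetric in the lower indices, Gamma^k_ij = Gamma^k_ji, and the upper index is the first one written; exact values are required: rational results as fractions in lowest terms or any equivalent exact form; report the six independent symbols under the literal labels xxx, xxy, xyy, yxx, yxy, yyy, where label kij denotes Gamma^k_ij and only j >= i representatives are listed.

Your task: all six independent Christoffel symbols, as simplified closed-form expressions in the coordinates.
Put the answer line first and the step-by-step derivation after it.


Answer: Gamma_xxx = (162*x^3 - 54*x^2 + 22*x - 2)/(81*x^4 - 36*x^3 + 22*x^2 - 4*x + 2), Gamma_xxy = 0, Gamma_xyy = 0, Gamma_yxx = 0, Gamma_yxy = 0, Gamma_yyy = 0

E = 2 - 4*x + 22*x^2 - 36*x^3 + 81*x^4; F = 0; G = 1
Gamma^k_ij = (1/2) g^{kl} (d_i g_jl + d_j g_il - d_l g_ij), with g^inv = (1/(EG-F^2)) [[G, -F], [-F, E]]
first partials: E_x = -4 + 44*x - 108*x^2 + 324*x^3, E_y = 0, F_x = 0, F_y = 0, G_x = 0, G_y = 0
D = EG - F^2 = 2 - 4*x + 22*x^2 - 36*x^3 + 81*x^4
expanded: Gamma^x_xx = (G E_x - 2F F_x + F E_y)/(2D), Gamma^x_xy = (G E_y - F G_x)/(2D), Gamma^x_yy = (2G F_y - G G_x - F G_y)/(2D), Gamma^y_xx = (2E F_x - E E_y - F E_x)/(2D), Gamma^y_xy = (E G_x - F E_y)/(2D), Gamma^y_yy = (E G_y - 2F F_y + F G_x)/(2D); substitute and cancel common factors


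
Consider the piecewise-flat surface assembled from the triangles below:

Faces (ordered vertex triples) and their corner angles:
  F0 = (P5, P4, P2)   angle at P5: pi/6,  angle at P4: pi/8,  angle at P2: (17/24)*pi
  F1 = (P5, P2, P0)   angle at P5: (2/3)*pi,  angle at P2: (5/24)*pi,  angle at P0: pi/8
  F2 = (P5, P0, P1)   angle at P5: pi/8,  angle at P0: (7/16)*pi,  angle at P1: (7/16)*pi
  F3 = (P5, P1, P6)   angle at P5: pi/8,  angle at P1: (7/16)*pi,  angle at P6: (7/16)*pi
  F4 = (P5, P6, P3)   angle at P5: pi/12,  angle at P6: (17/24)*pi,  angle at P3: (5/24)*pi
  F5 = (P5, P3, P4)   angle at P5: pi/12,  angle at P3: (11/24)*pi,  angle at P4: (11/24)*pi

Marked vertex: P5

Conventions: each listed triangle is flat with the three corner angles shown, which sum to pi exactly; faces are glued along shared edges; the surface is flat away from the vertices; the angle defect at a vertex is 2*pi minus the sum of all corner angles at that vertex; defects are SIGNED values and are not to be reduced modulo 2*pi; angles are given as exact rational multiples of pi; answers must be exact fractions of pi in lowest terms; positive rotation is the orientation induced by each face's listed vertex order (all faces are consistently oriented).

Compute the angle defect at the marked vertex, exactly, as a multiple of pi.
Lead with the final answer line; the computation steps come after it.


Answer: defect(P5) = (3/4)*pi

Sum of corner angles at P5: (5/4)*pi
defect = 2*pi - (5/4)*pi


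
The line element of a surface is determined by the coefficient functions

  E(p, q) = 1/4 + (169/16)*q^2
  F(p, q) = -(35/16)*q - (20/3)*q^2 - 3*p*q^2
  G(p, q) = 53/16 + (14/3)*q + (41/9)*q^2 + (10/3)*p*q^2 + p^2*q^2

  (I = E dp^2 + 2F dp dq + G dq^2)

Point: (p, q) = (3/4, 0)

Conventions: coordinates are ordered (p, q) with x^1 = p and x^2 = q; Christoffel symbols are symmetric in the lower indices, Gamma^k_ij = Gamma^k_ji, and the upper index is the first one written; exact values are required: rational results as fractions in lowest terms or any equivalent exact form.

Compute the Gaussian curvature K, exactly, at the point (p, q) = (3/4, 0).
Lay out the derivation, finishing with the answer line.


E = 1/4, F = 0, G = 53/16, EG - F^2 = 53/64 at the point
E_p = 0, E_q = 0, F_p = 0, F_q = -35/16, G_p = 0, G_q = 14/3
E_qq = 169/8, F_pq = 0, G_pp = 0
Compute both Brioschi determinants and normalise by (EG - F^2)^2.
M1 = [[-E_qq/2 + F_pq - G_pp/2, E_p/2, F_p - E_q/2], [F_q - G_p/2, E, F], [G_q/2, F, G]] = [[-169/16, 0, 0], [-35/16, 1/4, 0], [7/3, 0, 53/16]]; det M1 = -8957/1024
M2 = [[0, E_q/2, G_p/2], [E_q/2, E, F], [G_p/2, F, G]] = [[0, 0, 0], [0, 1/4, 0], [0, 0, 53/16]]; det M2 = 0
det M1 - det M2 = -8957/1024; K = -8957/1024 / (53/64)^2 = -676/53

Answer: K = -676/53


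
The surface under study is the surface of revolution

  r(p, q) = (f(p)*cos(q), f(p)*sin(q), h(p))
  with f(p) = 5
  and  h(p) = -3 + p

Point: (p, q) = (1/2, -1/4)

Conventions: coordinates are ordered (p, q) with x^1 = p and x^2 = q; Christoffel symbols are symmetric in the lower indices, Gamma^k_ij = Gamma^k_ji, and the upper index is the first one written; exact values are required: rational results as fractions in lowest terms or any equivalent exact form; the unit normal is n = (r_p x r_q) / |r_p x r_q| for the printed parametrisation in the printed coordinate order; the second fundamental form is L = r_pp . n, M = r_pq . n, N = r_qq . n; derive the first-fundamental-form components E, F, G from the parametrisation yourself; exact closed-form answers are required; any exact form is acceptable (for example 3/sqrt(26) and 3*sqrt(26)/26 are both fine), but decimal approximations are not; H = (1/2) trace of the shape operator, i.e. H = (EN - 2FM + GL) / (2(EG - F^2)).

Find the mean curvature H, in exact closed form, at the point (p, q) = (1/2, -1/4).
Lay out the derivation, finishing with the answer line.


f = 5, f' = 0, f'' = 0, h' = 1, h'' = 0
E = 1, F = 0, G = 25; answer radicand W^2 = 1
unnormalised second-form numerators: l = 0, m = 0, n = 5; L = l/sqrt(1), and similarly M = m/sqrt(W^2), N = n/sqrt(W^2)
H = (E*n - 2*F*m + G*l) / (2*(EG - F^2)*sqrt(W^2)); E*n - 2*F*m + G*l = 5, EG - F^2 = 25, so H = (1/10)/sqrt(1)

Answer: H = 1/10


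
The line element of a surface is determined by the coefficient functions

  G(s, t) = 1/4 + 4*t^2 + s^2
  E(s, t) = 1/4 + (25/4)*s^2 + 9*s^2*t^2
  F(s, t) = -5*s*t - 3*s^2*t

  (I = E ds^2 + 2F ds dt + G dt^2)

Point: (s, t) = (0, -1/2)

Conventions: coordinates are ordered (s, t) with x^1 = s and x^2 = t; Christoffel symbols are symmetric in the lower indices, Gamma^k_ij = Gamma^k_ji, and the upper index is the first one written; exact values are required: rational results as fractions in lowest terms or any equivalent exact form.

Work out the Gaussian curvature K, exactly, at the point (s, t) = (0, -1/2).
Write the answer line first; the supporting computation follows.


Answer: K = -32/5

E = 1/4, F = 0, G = 5/4, EG - F^2 = 5/16 at the point
E_s = 0, E_t = 0, F_s = 5/2, F_t = 0, G_s = 0, G_t = -4
E_tt = 0, F_st = -5, G_ss = 2
Compute both Brioschi determinants and normalise by (EG - F^2)^2.
M1 = [[-E_tt/2 + F_st - G_ss/2, E_s/2, F_s - E_t/2], [F_t - G_s/2, E, F], [G_t/2, F, G]] = [[-6, 0, 5/2], [0, 1/4, 0], [-2, 0, 5/4]]; det M1 = -5/8
M2 = [[0, E_t/2, G_s/2], [E_t/2, E, F], [G_s/2, F, G]] = [[0, 0, 0], [0, 1/4, 0], [0, 0, 5/4]]; det M2 = 0
det M1 - det M2 = -5/8; K = -5/8 / (5/16)^2 = -32/5


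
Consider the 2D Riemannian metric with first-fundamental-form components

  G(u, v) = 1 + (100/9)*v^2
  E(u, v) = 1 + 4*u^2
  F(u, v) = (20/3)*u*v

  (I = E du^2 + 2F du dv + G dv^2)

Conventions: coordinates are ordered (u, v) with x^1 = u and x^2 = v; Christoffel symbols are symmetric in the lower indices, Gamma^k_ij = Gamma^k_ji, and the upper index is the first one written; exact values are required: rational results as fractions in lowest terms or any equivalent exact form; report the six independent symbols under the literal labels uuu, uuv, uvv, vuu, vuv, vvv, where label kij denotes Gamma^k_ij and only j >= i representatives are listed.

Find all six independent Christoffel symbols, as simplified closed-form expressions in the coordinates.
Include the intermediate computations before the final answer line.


E = 1 + 4*u^2; F = (20/3)*u*v; G = 1 + (100/9)*v^2
Gamma^k_ij = (1/2) g^{kl} (d_i g_jl + d_j g_il - d_l g_ij), with g^inv = (1/(EG-F^2)) [[G, -F], [-F, E]]
first partials: E_u = 8*u, E_v = 0, F_u = (20/3)*v, F_v = (20/3)*u, G_u = 0, G_v = (200/9)*v
D = EG - F^2 = 1 + (100/9)*v^2 + 4*u^2
expanded: Gamma^u_uu = (G E_u - 2F F_u + F E_v)/(2D), Gamma^u_uv = (G E_v - F G_u)/(2D), Gamma^u_vv = (2G F_v - G G_u - F G_v)/(2D), Gamma^v_uu = (2E F_u - E E_v - F E_u)/(2D), Gamma^v_uv = (E G_u - F E_v)/(2D), Gamma^v_vv = (E G_v - 2F F_v + F G_u)/(2D); substitute and cancel common factors

Answer: Gamma_uuu = 36*u/(36*u^2 + 100*v^2 + 9), Gamma_uuv = 0, Gamma_uvv = 60*u/(36*u^2 + 100*v^2 + 9), Gamma_vuu = 60*v/(36*u^2 + 100*v^2 + 9), Gamma_vuv = 0, Gamma_vvv = 100*v/(36*u^2 + 100*v^2 + 9)


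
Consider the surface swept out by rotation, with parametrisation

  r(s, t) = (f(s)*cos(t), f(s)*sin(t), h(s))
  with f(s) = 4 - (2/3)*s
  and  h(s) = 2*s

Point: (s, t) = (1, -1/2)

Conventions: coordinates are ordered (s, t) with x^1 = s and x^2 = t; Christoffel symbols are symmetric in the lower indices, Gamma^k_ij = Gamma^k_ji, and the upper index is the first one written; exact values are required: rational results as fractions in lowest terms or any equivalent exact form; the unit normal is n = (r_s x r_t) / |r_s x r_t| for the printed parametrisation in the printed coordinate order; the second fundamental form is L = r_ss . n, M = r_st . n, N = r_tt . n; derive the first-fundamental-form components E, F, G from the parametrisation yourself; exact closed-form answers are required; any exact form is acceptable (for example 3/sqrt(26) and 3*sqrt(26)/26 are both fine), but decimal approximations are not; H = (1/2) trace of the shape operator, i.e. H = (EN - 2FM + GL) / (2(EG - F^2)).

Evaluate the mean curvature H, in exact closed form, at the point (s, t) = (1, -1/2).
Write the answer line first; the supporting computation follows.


Answer: H = 9*sqrt(10)/200

f = 10/3, f' = -2/3, f'' = 0, h' = 2, h'' = 0
E = 40/9, F = 0, G = 100/9; answer radicand W^2 = 40/9
unnormalised second-form numerators: l = 0, m = 0, n = 20/3; L = l/sqrt(40/9), and similarly M = m/sqrt(W^2), N = n/sqrt(W^2)
H = (E*n - 2*F*m + G*l) / (2*(EG - F^2)*sqrt(W^2)); E*n - 2*F*m + G*l = 800/27, EG - F^2 = 4000/81, so H = (3/10)/sqrt(40/9)


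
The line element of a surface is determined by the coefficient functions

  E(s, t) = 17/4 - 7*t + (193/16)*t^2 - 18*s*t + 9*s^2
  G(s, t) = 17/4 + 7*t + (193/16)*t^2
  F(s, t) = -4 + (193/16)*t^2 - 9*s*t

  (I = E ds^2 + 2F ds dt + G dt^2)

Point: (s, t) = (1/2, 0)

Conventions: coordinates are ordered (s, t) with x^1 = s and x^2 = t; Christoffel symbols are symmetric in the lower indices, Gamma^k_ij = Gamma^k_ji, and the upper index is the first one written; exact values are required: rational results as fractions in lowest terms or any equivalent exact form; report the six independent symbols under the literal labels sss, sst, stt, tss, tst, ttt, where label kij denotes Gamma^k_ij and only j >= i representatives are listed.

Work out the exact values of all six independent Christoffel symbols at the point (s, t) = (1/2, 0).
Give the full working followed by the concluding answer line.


E = 13/2, F = -4, G = 17/4 at the point
E_s = 9, E_t = -16, F_s = 0, F_t = -9/2, G_s = 0, G_t = 7
EG - F^2 = 93/8;  g^inv = (8/93) * [[17/4, 4], [4, 13/2]]
first-kind symbols [ij,l] = (1/2)(d_i g_jl + d_j g_il - d_l g_ij): [ss,s] = E_s/2 = 9/2, [ss,t] = F_s - E_t/2 = 8, [st,s] = E_t/2 = -8, [st,t] = G_s/2 = 0, [tt,s] = F_t - G_s/2 = -9/2, [tt,t] = G_t/2 = 7/2
Gamma^s_ij = (G*[ij,s] - F*[ij,t])/(EG - F^2), Gamma^t_ij = (E*[ij,t] - F*[ij,s])/(EG - F^2)

Answer: Gamma_sss = 409/93, Gamma_sst = -272/93, Gamma_stt = -41/93, Gamma_tss = 560/93, Gamma_tst = -256/93, Gamma_ttt = 38/93


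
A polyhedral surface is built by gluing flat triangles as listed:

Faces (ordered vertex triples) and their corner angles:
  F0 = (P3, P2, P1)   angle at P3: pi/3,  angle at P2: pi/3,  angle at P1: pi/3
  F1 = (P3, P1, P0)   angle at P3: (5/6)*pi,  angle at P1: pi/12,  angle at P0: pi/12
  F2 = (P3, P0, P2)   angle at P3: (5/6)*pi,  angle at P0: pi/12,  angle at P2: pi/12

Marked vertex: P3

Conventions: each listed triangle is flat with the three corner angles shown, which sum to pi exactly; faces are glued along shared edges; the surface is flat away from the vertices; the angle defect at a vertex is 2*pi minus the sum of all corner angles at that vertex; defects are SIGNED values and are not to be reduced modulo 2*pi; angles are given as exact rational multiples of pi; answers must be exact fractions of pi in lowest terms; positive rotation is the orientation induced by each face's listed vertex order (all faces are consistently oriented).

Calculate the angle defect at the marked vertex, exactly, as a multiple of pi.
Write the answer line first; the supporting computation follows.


Answer: defect(P3) = 0

Sum of corner angles at P3: 2*pi
defect = 2*pi - 2*pi


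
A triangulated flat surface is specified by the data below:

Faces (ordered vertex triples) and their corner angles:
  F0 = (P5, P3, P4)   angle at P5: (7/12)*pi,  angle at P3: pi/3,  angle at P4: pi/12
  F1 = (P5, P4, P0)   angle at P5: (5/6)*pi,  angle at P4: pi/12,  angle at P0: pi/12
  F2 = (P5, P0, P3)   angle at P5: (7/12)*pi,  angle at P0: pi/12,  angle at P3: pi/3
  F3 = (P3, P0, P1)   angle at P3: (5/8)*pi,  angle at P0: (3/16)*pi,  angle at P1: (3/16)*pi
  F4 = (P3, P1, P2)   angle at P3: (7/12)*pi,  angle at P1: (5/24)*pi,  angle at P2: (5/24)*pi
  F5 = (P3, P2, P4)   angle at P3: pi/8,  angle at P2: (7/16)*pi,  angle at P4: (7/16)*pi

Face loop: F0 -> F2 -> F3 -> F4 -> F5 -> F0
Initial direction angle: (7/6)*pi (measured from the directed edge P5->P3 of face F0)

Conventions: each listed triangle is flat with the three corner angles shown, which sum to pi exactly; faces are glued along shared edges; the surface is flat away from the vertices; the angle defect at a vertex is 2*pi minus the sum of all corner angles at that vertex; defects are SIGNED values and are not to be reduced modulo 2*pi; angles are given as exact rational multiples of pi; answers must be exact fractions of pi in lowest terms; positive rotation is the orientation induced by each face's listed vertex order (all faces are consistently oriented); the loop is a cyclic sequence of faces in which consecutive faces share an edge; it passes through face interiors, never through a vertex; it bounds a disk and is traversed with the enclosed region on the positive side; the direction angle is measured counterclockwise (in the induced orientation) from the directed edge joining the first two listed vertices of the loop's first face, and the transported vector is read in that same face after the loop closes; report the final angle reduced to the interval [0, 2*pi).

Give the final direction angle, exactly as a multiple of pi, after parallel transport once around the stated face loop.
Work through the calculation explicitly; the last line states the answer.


enclosed vertex P3: corner angles sum to 2*pi, defect = 2*pi - 2*pi = 0
by Gauss-Bonnet the loop rotates the vector by the enclosed defect sum (positive orientation, mod 2*pi)
final angle = (7/6)*pi + 0 = (7/6)*pi (mod 2*pi)

Answer: final direction angle = (7/6)*pi


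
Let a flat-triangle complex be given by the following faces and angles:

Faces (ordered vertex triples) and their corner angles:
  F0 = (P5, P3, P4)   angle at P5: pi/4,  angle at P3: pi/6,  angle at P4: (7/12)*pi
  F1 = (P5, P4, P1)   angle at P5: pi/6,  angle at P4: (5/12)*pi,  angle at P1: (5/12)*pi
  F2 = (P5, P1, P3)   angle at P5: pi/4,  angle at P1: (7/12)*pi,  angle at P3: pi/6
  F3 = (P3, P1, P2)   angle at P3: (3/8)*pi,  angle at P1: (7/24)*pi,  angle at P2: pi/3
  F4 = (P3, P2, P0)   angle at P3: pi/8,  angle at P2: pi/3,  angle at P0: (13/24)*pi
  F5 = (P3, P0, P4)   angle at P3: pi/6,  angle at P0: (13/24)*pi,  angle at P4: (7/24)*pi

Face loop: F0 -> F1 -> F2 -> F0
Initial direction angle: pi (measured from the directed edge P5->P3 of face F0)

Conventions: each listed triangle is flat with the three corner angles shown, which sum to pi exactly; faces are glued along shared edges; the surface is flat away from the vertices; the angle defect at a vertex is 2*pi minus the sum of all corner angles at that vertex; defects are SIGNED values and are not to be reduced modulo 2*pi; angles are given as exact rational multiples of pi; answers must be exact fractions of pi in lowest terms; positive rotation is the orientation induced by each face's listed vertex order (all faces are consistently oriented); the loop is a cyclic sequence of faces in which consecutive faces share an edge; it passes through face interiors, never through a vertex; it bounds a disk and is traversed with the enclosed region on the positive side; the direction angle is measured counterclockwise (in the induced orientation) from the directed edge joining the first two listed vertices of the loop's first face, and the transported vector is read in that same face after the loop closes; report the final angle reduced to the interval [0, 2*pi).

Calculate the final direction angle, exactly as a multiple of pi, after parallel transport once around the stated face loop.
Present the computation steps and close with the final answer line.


enclosed vertex P5: corner angles sum to (2/3)*pi, defect = 2*pi - (2/3)*pi = (4/3)*pi
transport around the loop rotates by the sum of enclosed defects; add to the initial angle mod 2*pi
final angle = pi + (4/3)*pi = pi/3 (mod 2*pi)

Answer: final direction angle = pi/3


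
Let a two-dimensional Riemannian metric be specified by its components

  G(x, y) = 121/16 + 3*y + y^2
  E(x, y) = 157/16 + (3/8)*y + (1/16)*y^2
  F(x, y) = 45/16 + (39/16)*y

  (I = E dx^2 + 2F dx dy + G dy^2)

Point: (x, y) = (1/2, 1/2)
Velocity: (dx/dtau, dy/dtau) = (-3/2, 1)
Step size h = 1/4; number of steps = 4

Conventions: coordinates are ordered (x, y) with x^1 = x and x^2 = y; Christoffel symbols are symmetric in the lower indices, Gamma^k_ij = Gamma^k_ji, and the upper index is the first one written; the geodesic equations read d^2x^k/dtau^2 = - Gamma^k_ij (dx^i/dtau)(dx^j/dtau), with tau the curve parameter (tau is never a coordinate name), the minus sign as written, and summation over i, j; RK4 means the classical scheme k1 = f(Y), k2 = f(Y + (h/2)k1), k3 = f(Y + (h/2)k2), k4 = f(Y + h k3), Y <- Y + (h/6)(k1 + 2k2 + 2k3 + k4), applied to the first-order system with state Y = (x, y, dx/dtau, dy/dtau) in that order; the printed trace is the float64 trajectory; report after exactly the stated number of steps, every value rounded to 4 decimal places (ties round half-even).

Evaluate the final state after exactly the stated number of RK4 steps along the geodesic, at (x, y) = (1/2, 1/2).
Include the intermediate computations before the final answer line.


f(Y) = (dx/dtau, dy/dtau, -Gamma^x_ij Y'^i Y'^j, -Gamma^y_ij Y'^i Y'^j) with the Gammas evaluated at the stage position; h = 0.250000; intermediate values shown to 6 dp
step 0: x = 0.5000, y = 0.5000, dx/dtau = -1.5000, dy/dtau = 1.0000
step 1:
  k1: at (x, y) = (0.500000, 0.500000), (dx/dtau, dy/dtau) = (-1.500000, 1.000000); Gamma_xxx = 0.011450, Gamma_xxy = 0.026449, Gamma_xyy = 0.190039, Gamma_yxx = -0.028446, Gamma_yxy = -0.011450, Gamma_yyy = 0.132500; k1 = (-1.500000, 1.000000, -0.136453, -0.102844)
  k2: at (x, y) = (0.312500, 0.625000), (dx/dtau, dy/dtau) = (-1.517057, 0.987144); Gamma_xxx = 0.012252, Gamma_xxy = 0.027771, Gamma_xyy = 0.183860, Gamma_yxx = -0.028458, Gamma_yxy = -0.012252, Gamma_yyy = 0.135101; k2 = (-1.517057, 0.987144, -0.124184, -0.102851)
  k3: at (x, y) = (0.310368, 0.623393), (dx/dtau, dy/dtau) = (-1.515523, 0.987144); Gamma_xxx = 0.012242, Gamma_xxy = 0.027753, Gamma_xyy = 0.183939, Gamma_yxx = -0.028458, Gamma_yxy = -0.012242, Gamma_yyy = 0.135070; k3 = (-1.515523, 0.987144, -0.124316, -0.102885)
  k4: at (x, y) = (0.121119, 0.746786), (dx/dtau, dy/dtau) = (-1.531079, 0.974279); Gamma_xxx = 0.012998, Gamma_xxy = 0.029069, Gamma_xyy = 0.177863, Gamma_yxx = -0.028415, Gamma_yxy = -0.012998, Gamma_yyy = 0.137327; k4 = (-1.531079, 0.974279, -0.112578, -0.102523)
  Y <- Y + (h/6)(k1 + 2k2 + 2k3 + k4): x = 0.1210, y = 0.7468, dx/dtau = -1.5311, dy/dtau = 0.9743
step 2:
  k1: at (x, y) = (0.120990, 0.746786), (dx/dtau, dy/dtau) = (-1.531085, 0.974298); Gamma_xxx = 0.012998, Gamma_xxy = 0.029069, Gamma_xyy = 0.177863, Gamma_yxx = -0.028415, Gamma_yxy = -0.012998, Gamma_yyy = 0.137327; k1 = (-1.531085, 0.974298, -0.112583, -0.102528)
  k2: at (x, y) = (-0.070396, 0.868573), (dx/dtau, dy/dtau) = (-1.545158, 0.961482); Gamma_xxx = 0.013708, Gamma_xxy = 0.030373, Gamma_xyy = 0.171912, Gamma_yxx = -0.028323, Gamma_yxy = -0.013708, Gamma_yyy = 0.139262; k2 = (-1.545158, 0.961482, -0.101405, -0.101850)
  k3: at (x, y) = (-0.072155, 0.866971), (dx/dtau, dy/dtau) = (-1.543760, 0.961567); Gamma_xxx = 0.013699, Gamma_xxy = 0.030356, Gamma_xyy = 0.171990, Gamma_yxx = -0.028325, Gamma_yxy = -0.013699, Gamma_yyy = 0.139238; k3 = (-1.543760, 0.961567, -0.101549, -0.101909)
  k4: at (x, y) = (-0.264950, 0.987177), (dx/dtau, dy/dtau) = (-1.556472, 0.948821); Gamma_xxx = 0.014362, Gamma_xxy = 0.031644, Gamma_xyy = 0.166180, Gamma_yxx = -0.028191, Gamma_yxy = -0.014362, Gamma_yyy = 0.140881; k4 = (-1.556472, 0.948821, -0.090934, -0.100955)
  Y <- Y + (h/6)(k1 + 2k2 + 2k3 + k4): x = -0.2651, y = 0.9872, dx/dtau = -1.5565, dy/dtau = 0.9488
step 3:
  k1: at (x, y) = (-0.265068, 0.987170), (dx/dtau, dy/dtau) = (-1.556477, 0.948840); Gamma_xxx = 0.014362, Gamma_xxy = 0.031644, Gamma_xyy = 0.166180, Gamma_yxx = -0.028191, Gamma_yxy = -0.014362, Gamma_yyy = 0.140881; k1 = (-1.556477, 0.948840, -0.090938, -0.100961)
  k2: at (x, y) = (-0.459628, 1.105775), (dx/dtau, dy/dtau) = (-1.567845, 0.936220); Gamma_xxx = 0.014978, Gamma_xxy = 0.032912, Gamma_xyy = 0.160526, Gamma_yxx = -0.028019, Gamma_yxy = -0.014978, Gamma_yyy = 0.142253; k2 = (-1.567845, 0.936220, -0.080902, -0.099781)
  k3: at (x, y) = (-0.461049, 1.104197), (dx/dtau, dy/dtau) = (-1.566590, 0.936367); Gamma_xxx = 0.014970, Gamma_xxy = 0.032895, Gamma_xyy = 0.160601, Gamma_yxx = -0.028022, Gamma_yxy = -0.014970, Gamma_yyy = 0.142236; k3 = (-1.566590, 0.936367, -0.081045, -0.099858)
  k4: at (x, y) = (-0.656715, 1.221262), (dx/dtau, dy/dtau) = (-1.576739, 0.923876); Gamma_xxx = 0.015540, Gamma_xxy = 0.034138, Gamma_xyy = 0.155110, Gamma_yxx = -0.027819, Gamma_yxy = -0.015540, Gamma_yyy = 0.143365; k4 = (-1.576739, 0.923876, -0.071570, -0.098482)
  Y <- Y + (h/6)(k1 + 2k2 + 2k3 + k4): x = -0.6568, y = 1.2212, dx/dtau = -1.5767, dy/dtau = 0.9239
step 4:
  k1: at (x, y) = (-0.656821, 1.221248), (dx/dtau, dy/dtau) = (-1.576744, 0.923893); Gamma_xxx = 0.015540, Gamma_xxy = 0.034138, Gamma_xyy = 0.155111, Gamma_yxx = -0.027819, Gamma_yxy = -0.015540, Gamma_yyy = 0.143364; k1 = (-1.576744, 0.923893, -0.071574, -0.098487)
  k2: at (x, y) = (-0.853914, 1.336735), (dx/dtau, dy/dtau) = (-1.585691, 0.911582); Gamma_xxx = 0.016065, Gamma_xxy = 0.035353, Gamma_xyy = 0.149795, Gamma_yxx = -0.027589, Gamma_yxy = -0.016065, Gamma_yyy = 0.144268; k2 = (-1.585691, 0.911582, -0.062666, -0.096959)
  k3: at (x, y) = (-0.855033, 1.335196), (dx/dtau, dy/dtau) = (-1.584577, 0.911773); Gamma_xxx = 0.016058, Gamma_xxy = 0.035337, Gamma_xyy = 0.149865, Gamma_yxx = -0.027592, Gamma_yxy = -0.016058, Gamma_yyy = 0.144258; k3 = (-1.584577, 0.911773, -0.062799, -0.097047)
  k4: at (x, y) = (-1.052966, 1.449192), (dx/dtau, dy/dtau) = (-1.592444, 0.899632); Gamma_xxx = 0.016540, Gamma_xxy = 0.036523, Gamma_xyy = 0.144722, Gamma_yxx = -0.027339, Gamma_yxy = -0.016540, Gamma_yyy = 0.144961; k4 = (-1.592444, 0.899632, -0.054428, -0.095387)
  Y <- Y + (h/6)(k1 + 2k2 + 2k3 + k4): x = -1.0531, y = 1.4492, dx/dtau = -1.5924, dy/dtau = 0.8996

Answer: x = -1.0531, y = 1.4492, dx/dtau = -1.5924, dy/dtau = 0.8996


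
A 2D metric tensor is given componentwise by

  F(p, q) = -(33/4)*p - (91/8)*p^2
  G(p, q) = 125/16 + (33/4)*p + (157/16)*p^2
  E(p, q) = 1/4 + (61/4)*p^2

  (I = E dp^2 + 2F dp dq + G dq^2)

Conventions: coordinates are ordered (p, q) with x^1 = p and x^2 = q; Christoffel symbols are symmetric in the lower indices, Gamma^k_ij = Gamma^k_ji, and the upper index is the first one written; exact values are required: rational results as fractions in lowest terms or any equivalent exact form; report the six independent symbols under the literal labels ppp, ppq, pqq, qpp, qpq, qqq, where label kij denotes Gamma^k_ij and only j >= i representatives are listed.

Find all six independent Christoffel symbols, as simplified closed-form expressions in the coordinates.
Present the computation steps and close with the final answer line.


E = 1/4 + (61/4)*p^2; F = -(33/4)*p - (91/8)*p^2; G = 125/16 + (33/4)*p + (157/16)*p^2
Gamma^k_ij = (1/2) g^{kl} (d_i g_jl + d_j g_il - d_l g_ij), with g^inv = (1/(EG-F^2)) [[G, -F], [-F, E]]
first partials: E_p = (61/2)*p, E_q = 0, F_p = -33/4 - (91/4)*p, F_q = 0, G_p = 33/4 + (157/8)*p, G_q = 0
D = EG - F^2 = 125/64 + (33/16)*p + (1713/32)*p^2 - (495/8)*p^3 + (81/4)*p^4
expanded: Gamma^p_pp = (G E_p - 2F F_p + F E_q)/(2D), Gamma^p_pq = (G E_q - F G_p)/(2D), Gamma^p_qq = (2G F_q - G G_p - F G_q)/(2D), Gamma^q_pp = (2E F_p - E E_q - F E_p)/(2D), Gamma^q_pq = (E G_p - F E_q)/(2D), Gamma^q_qq = (E G_q - 2F F_q + F G_p)/(2D); substitute and cancel common factors

Answer: Gamma_ppp = (-6985*p^3 - 9966*p^2 + 3269*p)/(1296*p^4 - 3960*p^3 + 3426*p^2 + 132*p + 125), Gamma_ppq = (14287*p^3 + 16368*p^2 + 4356*p)/(2592*p^4 - 7920*p^3 + 6852*p^2 + 264*p + 250), Gamma_pqq = (-24649*p^3 - 31086*p^2 - 28337*p - 8250)/(5184*p^4 - 15840*p^3 + 13704*p^2 + 528*p + 500), Gamma_qpp = (-11102*p^3 - 364*p - 132)/(1296*p^4 - 3960*p^3 + 3426*p^2 + 132*p + 125), Gamma_qpq = (9577*p^3 + 4026*p^2 + 157*p + 66)/(1296*p^4 - 3960*p^3 + 3426*p^2 + 132*p + 125), Gamma_qqq = (-14287*p^3 - 16368*p^2 - 4356*p)/(2592*p^4 - 7920*p^3 + 6852*p^2 + 264*p + 250)


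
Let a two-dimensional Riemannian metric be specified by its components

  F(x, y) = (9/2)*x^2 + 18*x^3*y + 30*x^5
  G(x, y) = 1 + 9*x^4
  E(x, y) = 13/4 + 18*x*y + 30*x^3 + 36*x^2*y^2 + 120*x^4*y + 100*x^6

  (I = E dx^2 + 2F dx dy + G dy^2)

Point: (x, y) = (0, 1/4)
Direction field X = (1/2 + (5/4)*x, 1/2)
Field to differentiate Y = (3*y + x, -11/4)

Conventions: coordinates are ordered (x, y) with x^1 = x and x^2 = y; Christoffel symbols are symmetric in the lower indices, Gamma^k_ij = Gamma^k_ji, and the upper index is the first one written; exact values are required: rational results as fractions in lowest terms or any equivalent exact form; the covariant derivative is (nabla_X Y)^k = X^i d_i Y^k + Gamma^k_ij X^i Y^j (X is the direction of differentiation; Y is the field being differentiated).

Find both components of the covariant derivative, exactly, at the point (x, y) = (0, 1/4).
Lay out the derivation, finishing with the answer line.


E = 13/4, F = 0, G = 1 at the point
E_x = 9/2, E_y = 0, F_x = 0, F_y = 0, G_x = 0, G_y = 0
EG - F^2 = 13/4;  g^inv = (4/13) * [[1, 0], [0, 13/4]]
first-kind symbols [ij,l] = (1/2)(d_i g_jl + d_j g_il - d_l g_ij): [xx,x] = E_x/2 = 9/4, [xx,y] = F_x - E_y/2 = 0, [xy,x] = E_y/2 = 0, [xy,y] = G_x/2 = 0, [yy,x] = F_y - G_x/2 = 0, [yy,y] = G_y/2 = 0
Gamma^x_ij = (G*[ij,x] - F*[ij,y])/(EG - F^2), Gamma^y_ij = (E*[ij,y] - F*[ij,x])/(EG - F^2)
Gamma_xxx = 9/13, Gamma_xxy = 0, Gamma_xyy = 0, Gamma_yxx = 0, Gamma_yxy = 0, Gamma_yyy = 0
X = (1/2, 1/2), Y = (3/4, -11/4) at the point

Answer: (nabla_X Y)^x = 235/104, (nabla_X Y)^y = 0


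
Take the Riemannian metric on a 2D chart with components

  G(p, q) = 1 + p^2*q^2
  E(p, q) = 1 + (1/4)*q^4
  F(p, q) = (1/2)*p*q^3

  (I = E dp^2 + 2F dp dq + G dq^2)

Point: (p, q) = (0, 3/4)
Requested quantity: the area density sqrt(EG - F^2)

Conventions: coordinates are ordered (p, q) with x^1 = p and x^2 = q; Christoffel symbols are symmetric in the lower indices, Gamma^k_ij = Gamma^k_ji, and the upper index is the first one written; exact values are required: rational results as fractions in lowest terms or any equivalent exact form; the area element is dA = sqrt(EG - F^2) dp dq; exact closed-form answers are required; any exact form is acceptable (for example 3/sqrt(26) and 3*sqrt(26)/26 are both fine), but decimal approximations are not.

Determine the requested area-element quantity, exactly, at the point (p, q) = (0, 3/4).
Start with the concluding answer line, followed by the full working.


Answer: sqrt(EG - F^2) = sqrt(1105)/32

E = 1105/1024, F = 0, G = 1; EG - F^2 = 1105/1024


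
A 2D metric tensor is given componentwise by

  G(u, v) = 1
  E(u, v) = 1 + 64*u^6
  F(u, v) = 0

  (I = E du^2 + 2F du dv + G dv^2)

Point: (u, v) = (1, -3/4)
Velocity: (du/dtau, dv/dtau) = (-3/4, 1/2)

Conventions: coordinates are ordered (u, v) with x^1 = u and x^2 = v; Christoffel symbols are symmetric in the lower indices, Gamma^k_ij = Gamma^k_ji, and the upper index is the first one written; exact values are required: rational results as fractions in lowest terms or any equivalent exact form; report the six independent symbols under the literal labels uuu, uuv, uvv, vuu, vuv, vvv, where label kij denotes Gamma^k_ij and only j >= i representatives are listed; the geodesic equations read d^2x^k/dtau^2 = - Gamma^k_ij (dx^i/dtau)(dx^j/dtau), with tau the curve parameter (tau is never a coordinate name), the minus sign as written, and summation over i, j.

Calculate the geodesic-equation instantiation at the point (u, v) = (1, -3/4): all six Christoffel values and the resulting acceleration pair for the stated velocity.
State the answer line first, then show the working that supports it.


Answer: Gamma_uuu = 192/65, Gamma_uuv = 0, Gamma_uvv = 0, Gamma_vuu = 0, Gamma_vuv = 0, Gamma_vvv = 0; accelerations (d^2u/dtau^2, d^2v/dtau^2) = (-108/65, 0)

E = 65, F = 0, G = 1 at the point
E_u = 384, E_v = 0, F_u = 0, F_v = 0, G_u = 0, G_v = 0
EG - F^2 = 65;  g^inv = (1/65) * [[1, 0], [0, 65]]
first-kind symbols [ij,l] = (1/2)(d_i g_jl + d_j g_il - d_l g_ij): [uu,u] = E_u/2 = 192, [uu,v] = F_u - E_v/2 = 0, [uv,u] = E_v/2 = 0, [uv,v] = G_u/2 = 0, [vv,u] = F_v - G_u/2 = 0, [vv,v] = G_v/2 = 0
Gamma^u_ij = (G*[ij,u] - F*[ij,v])/(EG - F^2), Gamma^v_ij = (E*[ij,v] - F*[ij,u])/(EG - F^2)
Gamma_uuu = 192/65, Gamma_uuv = 0, Gamma_uvv = 0, Gamma_vuu = 0, Gamma_vuv = 0, Gamma_vvv = 0
d^2u/dtau^2 = -(Gamma_uuu*(-3/4)^2 + 2*Gamma_uuv*(-3/4)*(1/2) + Gamma_uvv*(1/2)^2) = -108/65
d^2v/dtau^2 = -(Gamma_vuu*(-3/4)^2 + 2*Gamma_vuv*(-3/4)*(1/2) + Gamma_vvv*(1/2)^2) = 0
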